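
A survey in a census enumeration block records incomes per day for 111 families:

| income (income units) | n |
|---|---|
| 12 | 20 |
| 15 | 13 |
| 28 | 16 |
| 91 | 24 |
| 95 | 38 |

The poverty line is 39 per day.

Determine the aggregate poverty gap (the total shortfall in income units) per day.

Below the line: 20×12, 13×15, 16×28 (q = 49 of N = 111).
Individual gaps: 20×(39−12) = 540; 13×(39−15) = 312; 16×(39−28) = 176.
Aggregate gap = 1028.

1028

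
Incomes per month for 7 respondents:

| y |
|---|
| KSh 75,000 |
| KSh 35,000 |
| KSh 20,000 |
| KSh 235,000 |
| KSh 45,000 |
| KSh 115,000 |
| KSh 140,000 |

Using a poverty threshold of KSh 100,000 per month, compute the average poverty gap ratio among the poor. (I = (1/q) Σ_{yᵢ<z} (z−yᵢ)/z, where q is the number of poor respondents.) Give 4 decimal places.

0.5625

Poor units: KSh 20,000, KSh 35,000, KSh 45,000, KSh 75,000 (q = 4 of N = 7).
Shortfall ratios (z−y)/z: 0.8000, 0.6500, 0.5500, 0.2500; sum = 2.250000.
I averages over the q = 4 poor units only: 2.250000 / 4 = 0.5625.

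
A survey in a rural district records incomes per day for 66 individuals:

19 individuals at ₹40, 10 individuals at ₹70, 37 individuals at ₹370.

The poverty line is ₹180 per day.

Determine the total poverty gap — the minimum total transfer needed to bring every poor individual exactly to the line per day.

₹3,760

Below z: 19×₹40, 10×₹70 (q = 29 of N = 66).
Individual gaps: 19×(180−40) = 2660; 10×(180−70) = 1100.
Aggregate gap = ₹3,760.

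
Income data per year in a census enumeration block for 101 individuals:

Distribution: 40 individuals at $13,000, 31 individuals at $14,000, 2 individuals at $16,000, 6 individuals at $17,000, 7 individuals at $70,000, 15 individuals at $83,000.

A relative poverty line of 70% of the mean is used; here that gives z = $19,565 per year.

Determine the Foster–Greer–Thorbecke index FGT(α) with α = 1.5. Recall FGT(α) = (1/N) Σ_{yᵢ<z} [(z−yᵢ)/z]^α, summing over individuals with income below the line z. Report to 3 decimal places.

0.128

Below z: 40×$13,000, 31×$14,000, 2×$16,000, 6×$17,000 (q = 79 of N = 101).
Normalized shortfalls: (19565−13000)/19565 = 0.3355 (×40); (19565−14000)/19565 = 0.2844 (×31); (19565−16000)/19565 = 0.1822 (×2); (19565−17000)/19565 = 0.1311 (×6).
Raised to α = 1.5: 0.19437 (×40); 0.15170 (×31); 0.07778 (×2); 0.04747 (×6).
Sum = 12.917848; FGT(1.5) = 12.917848 / 101 = 0.128.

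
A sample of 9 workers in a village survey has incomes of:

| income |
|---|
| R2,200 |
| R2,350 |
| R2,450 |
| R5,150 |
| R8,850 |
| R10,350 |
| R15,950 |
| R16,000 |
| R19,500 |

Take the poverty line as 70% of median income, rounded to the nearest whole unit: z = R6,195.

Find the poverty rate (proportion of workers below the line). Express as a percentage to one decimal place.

44.4%

4 of the 9 workers have income below R6,195.
H = 4/9 = 44.4%.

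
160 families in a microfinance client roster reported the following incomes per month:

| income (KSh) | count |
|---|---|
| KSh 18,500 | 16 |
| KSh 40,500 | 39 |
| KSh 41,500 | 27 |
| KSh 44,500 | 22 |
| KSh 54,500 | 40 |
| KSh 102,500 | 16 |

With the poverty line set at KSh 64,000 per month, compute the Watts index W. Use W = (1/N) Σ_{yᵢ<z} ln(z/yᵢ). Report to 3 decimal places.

Incomes under z: 16×KSh 18,500, 39×KSh 40,500, 27×KSh 41,500, 22×KSh 44,500, 40×KSh 54,500 (q = 144 of N = 160).
Log shortfalls: ln(64000/18500) = 1.2411 (×16); ln(64000/40500) = 0.4576 (×39); ln(64000/41500) = 0.4332 (×27); ln(64000/44500) = 0.3634 (×22); ln(64000/54500) = 0.1607 (×40).
W = 63.821543 / 160 = 0.399.

0.399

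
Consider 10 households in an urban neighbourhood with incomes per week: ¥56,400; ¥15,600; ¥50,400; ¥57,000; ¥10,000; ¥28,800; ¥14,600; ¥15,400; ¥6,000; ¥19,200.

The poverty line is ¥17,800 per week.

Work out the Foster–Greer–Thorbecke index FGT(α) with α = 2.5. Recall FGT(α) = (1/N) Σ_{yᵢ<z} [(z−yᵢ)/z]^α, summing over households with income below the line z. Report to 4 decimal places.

0.0511

Incomes under z: ¥6,000, ¥10,000, ¥14,600, ¥15,400, ¥15,600 (q = 5 of N = 10).
Shortfall ratios: (17800−6000)/17800 = 0.6629; (17800−10000)/17800 = 0.4382; (17800−14600)/17800 = 0.1798; (17800−15400)/17800 = 0.1348; (17800−15600)/17800 = 0.1236.
Raised to α = 2.5: 0.35781; 0.12711; 0.01370; 0.00668; 0.00537.
Sum = 0.510673; FGT(2.5) = 0.510673 / 10 = 0.0511.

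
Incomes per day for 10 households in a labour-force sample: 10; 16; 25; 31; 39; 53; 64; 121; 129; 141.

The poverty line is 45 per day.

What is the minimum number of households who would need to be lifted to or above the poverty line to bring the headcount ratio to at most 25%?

3

Currently q = 5 of N = 10 are below the line (H = 0.500).
A headcount ratio of at most 25% allows at most ⌊0.25 × 10⌋ = 2 poor households.
So at least 5 − 2 = 3 must be lifted.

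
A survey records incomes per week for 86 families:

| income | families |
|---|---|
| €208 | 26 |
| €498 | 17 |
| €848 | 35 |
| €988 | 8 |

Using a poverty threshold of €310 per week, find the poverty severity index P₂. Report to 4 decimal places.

0.0327

Below z: 26×€208 (q = 26 of N = 86).
Gap ratios (z−y)/z: (310−208)/310 = 0.3290 (×26).
Squared: 0.1083 (×26).
Sum = 2.814818; P₂ = 2.814818 / 86 = 0.0327.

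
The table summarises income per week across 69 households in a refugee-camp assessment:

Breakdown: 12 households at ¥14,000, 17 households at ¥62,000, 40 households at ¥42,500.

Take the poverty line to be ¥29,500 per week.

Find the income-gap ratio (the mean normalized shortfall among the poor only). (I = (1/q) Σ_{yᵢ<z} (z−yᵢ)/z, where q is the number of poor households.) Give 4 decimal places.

0.5254

Incomes under z: 12×¥14,000 (q = 12 of N = 69).
Relative gaps: 0.5254 (×12); sum = 6.305085.
The income-gap ratio divides by q (the poor only): 6.305085 / 12 = 0.5254.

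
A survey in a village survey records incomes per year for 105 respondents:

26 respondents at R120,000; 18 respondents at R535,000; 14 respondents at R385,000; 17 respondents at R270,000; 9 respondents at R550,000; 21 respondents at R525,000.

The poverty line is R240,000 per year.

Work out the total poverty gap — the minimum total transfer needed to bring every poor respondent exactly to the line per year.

R3,120,000

Poor units: 26×R120,000 (q = 26 of N = 105).
Individual gaps: 26×(240000−120000) = 3120000.
Aggregate gap = R3,120,000.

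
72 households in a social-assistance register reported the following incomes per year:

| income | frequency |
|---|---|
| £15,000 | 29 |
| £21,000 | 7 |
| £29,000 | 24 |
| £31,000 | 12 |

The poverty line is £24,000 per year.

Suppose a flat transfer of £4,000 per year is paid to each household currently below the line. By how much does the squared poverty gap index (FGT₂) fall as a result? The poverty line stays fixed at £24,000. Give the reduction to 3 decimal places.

Before: below the line — 29×£15,000, 7×£21,000; squared poverty gap index (FGT₂) = 0.05816.
After the £4,000 transfer: below the line — 29×£19,000; squared poverty gap index (FGT₂) = 0.01748.
Reduction = 0.05816 − 0.01748 = 0.041.

0.041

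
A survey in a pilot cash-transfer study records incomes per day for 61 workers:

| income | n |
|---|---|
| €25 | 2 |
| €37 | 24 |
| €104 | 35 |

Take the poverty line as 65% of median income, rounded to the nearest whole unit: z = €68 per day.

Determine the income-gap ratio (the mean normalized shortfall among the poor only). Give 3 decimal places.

0.469

Incomes under z: 2×€25, 24×€37 (q = 26 of N = 61).
Shortfall ratios (z−y)/z: 0.6324 (×2), 0.4559 (×24); sum = 12.205882.
The income-gap ratio divides by q (the poor only): 12.205882 / 26 = 0.469.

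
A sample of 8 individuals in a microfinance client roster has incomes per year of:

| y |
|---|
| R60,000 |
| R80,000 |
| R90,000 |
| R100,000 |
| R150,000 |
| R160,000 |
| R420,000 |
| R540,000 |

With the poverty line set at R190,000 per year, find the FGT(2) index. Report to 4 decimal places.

0.1717

Below the line: R60,000, R80,000, R90,000, R100,000, R150,000, R160,000 (q = 6 of N = 8).
Shortfall ratios: (190000−60000)/190000 = 0.6842; (190000−80000)/190000 = 0.5789; (190000−90000)/190000 = 0.5263; (190000−100000)/190000 = 0.4737; (190000−150000)/190000 = 0.2105; (190000−160000)/190000 = 0.1579.
Squared: 0.4681; 0.3352; 0.2770; 0.2244; 0.0443; 0.0249.
Sum = 1.373961; P₂ = 1.373961 / 8 = 0.1717.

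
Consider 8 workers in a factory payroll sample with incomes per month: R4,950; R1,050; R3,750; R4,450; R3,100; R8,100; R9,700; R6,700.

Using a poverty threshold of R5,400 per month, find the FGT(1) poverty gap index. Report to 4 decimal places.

0.2245

Poor units: R1,050, R3,100, R3,750, R4,450, R4,950 (q = 5 of N = 8).
Shortfall ratios: (5400−1050)/5400 = 0.8056; (5400−3100)/5400 = 0.4259; (5400−3750)/5400 = 0.3056; (5400−4450)/5400 = 0.1759; (5400−4950)/5400 = 0.0833.
Σ = 1.796296. Dividing by the full population N = 8 gives P₁ = 0.2245.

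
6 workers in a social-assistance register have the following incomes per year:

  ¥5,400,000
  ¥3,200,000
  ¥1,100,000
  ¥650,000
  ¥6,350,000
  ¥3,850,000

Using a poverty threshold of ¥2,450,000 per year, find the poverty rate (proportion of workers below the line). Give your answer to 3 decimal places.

0.333

2 of the 6 workers have income below ¥2,450,000.
H = 2/6 = 0.333.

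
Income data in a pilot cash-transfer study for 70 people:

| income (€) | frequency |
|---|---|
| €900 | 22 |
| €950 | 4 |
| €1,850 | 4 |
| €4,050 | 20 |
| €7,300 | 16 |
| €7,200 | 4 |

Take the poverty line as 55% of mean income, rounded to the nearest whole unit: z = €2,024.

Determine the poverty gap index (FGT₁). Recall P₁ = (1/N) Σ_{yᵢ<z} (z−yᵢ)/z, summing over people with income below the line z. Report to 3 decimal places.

Incomes under z: 22×€900, 4×€950, 4×€1,850 (q = 30 of N = 70).
Shortfall ratios: (2024−900)/2024 = 0.5553 (×22); (2024−950)/2024 = 0.5306 (×4); (2024−1850)/2024 = 0.0860 (×4).
Σ = 14.683794. Dividing by the full population N = 70 gives P₁ = 0.210.

0.210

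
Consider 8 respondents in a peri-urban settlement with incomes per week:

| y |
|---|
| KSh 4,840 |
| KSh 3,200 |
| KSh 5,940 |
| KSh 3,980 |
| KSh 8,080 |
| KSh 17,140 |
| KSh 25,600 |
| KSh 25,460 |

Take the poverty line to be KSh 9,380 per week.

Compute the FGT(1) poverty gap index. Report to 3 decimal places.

Below the line: KSh 3,200, KSh 3,980, KSh 4,840, KSh 5,940, KSh 8,080 (q = 5 of N = 8).
Normalized shortfalls: (9380−3200)/9380 = 0.6588; (9380−3980)/9380 = 0.5757; (9380−4840)/9380 = 0.4840; (9380−5940)/9380 = 0.3667; (9380−8080)/9380 = 0.1386.
Sum of shortfalls = 2.223881; P₁ averages over all N: 2.223881 / 8 = 0.278.

0.278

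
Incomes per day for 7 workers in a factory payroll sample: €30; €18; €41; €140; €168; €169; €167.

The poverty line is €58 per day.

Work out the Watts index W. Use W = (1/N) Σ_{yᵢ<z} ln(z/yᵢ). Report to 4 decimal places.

Incomes under z: €18, €30, €41 (q = 3 of N = 7).
ln(z/y) terms: ln(58/18) = 1.1701; ln(58/30) = 0.6592; ln(58/41) = 0.3469.
W = 2.176188 / 7 = 0.3109.

0.3109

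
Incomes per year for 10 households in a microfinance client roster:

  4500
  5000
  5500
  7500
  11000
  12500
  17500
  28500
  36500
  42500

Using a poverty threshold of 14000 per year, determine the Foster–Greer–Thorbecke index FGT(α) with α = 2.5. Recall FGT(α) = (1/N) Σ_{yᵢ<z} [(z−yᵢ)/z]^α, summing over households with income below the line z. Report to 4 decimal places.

0.1170

Below z: 4500, 5000, 5500, 7500, 11000, 12500 (q = 6 of N = 10).
Normalized shortfalls: (14000−4500)/14000 = 0.6786; (14000−5000)/14000 = 0.6429; (14000−5500)/14000 = 0.6071; (14000−7500)/14000 = 0.4643; (14000−11000)/14000 = 0.2143; (14000−12500)/14000 = 0.1071.
Raised to α = 2.5: 0.37931; 0.33135; 0.28723; 0.14688; 0.02126; 0.00376.
Sum = 1.169777; FGT(2.5) = 1.169777 / 10 = 0.1170.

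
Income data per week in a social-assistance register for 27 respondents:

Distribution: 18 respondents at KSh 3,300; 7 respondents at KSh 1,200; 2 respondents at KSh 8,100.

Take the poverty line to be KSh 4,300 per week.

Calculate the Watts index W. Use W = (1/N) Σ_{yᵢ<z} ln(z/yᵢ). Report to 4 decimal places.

Below z: 7×KSh 1,200, 18×KSh 3,300 (q = 25 of N = 27).
ln(z/y) terms: ln(4300/1200) = 1.2763 (×7); ln(4300/3300) = 0.2647 (×18).
W = 13.698520 / 27 = 0.5074.

0.5074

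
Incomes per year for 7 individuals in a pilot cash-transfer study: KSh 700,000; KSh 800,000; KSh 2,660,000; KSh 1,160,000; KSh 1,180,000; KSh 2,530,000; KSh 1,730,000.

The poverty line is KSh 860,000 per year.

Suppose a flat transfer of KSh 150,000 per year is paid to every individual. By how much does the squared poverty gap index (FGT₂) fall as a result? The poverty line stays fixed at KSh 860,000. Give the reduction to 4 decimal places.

Before: below the line — KSh 700,000, KSh 800,000; squared poverty gap index (FGT₂) = 0.005640.
After the KSh 150,000 transfer: below the line — KSh 850,000; squared poverty gap index (FGT₂) = 0.000019.
Reduction = 0.005640 − 0.000019 = 0.0056.

0.0056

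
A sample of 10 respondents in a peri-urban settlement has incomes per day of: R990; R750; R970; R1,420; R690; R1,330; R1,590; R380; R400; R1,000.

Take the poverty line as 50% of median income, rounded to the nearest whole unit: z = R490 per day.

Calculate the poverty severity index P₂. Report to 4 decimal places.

Below z: R380, R400 (q = 2 of N = 10).
Shortfall ratios: (490−380)/490 = 0.2245; (490−400)/490 = 0.1837.
Squared: 0.0504; 0.0337.
Sum = 0.084132; P₂ = 0.084132 / 10 = 0.0084.

0.0084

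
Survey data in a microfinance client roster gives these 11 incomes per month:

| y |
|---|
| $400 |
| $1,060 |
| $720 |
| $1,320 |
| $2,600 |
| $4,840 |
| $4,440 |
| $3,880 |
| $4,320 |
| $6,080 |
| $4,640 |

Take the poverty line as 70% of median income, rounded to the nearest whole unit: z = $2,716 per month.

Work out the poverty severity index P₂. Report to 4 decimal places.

0.1732

Below z: $400, $720, $1,060, $1,320, $2,600 (q = 5 of N = 11).
Relative gaps: (2716−400)/2716 = 0.8527; (2716−720)/2716 = 0.7349; (2716−1060)/2716 = 0.6097; (2716−1320)/2716 = 0.5140; (2716−2600)/2716 = 0.0427.
Squared: 0.7271; 0.5401; 0.3718; 0.2642; 0.0018.
Sum = 1.904993; P₂ = 1.904993 / 11 = 0.1732.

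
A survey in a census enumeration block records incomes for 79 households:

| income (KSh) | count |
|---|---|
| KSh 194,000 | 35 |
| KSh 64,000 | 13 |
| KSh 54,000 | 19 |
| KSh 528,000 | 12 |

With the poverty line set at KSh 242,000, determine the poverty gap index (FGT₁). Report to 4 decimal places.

Poor units: 19×KSh 54,000, 13×KSh 64,000, 35×KSh 194,000 (q = 67 of N = 79).
Gap ratios (z−y)/z: (242000−54000)/242000 = 0.7769 (×19); (242000−64000)/242000 = 0.7355 (×13); (242000−194000)/242000 = 0.1983 (×35).
Σ = 31.264463. Dividing by the full population N = 79 gives P₁ = 0.3958.

0.3958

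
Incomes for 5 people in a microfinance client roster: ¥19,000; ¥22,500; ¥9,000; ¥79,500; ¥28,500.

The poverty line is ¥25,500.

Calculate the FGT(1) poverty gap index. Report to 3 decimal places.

0.204

Below the line: ¥9,000, ¥19,000, ¥22,500 (q = 3 of N = 5).
Gap ratios (z−y)/z: (25500−9000)/25500 = 0.6471; (25500−19000)/25500 = 0.2549; (25500−22500)/25500 = 0.1176.
Sum of shortfalls = 1.019608; P₁ averages over all N: 1.019608 / 5 = 0.204.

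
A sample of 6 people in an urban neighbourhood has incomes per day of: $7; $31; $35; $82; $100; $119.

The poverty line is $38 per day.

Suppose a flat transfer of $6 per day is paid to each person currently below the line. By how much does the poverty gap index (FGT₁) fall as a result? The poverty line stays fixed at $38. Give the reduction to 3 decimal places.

Before: below the line — $7, $31, $35; poverty gap index (FGT₁) = 0.17982.
After the $6 transfer: below the line — $13, $37; poverty gap index (FGT₁) = 0.11404.
Reduction = 0.17982 − 0.11404 = 0.066.

0.066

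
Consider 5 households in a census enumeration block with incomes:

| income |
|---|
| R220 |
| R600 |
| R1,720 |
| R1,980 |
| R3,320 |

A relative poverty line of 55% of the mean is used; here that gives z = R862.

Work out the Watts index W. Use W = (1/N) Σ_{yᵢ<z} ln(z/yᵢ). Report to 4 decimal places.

Below z: R220, R600 (q = 2 of N = 5).
Log gaps: ln(862/220) = 1.3656; ln(862/600) = 0.3623.
W = 1.727953 / 5 = 0.3456.

0.3456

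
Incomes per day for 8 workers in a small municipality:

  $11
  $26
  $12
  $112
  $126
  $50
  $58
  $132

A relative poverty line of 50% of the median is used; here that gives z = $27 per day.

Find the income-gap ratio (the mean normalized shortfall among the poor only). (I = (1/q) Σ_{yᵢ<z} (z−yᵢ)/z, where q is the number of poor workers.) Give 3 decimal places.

0.395

Below the line: $11, $12, $26 (q = 3 of N = 8).
Shortfall ratios (z−y)/z: 0.5926, 0.5556, 0.0370; sum = 1.185185.
The income-gap ratio divides by q (the poor only): 1.185185 / 3 = 0.395.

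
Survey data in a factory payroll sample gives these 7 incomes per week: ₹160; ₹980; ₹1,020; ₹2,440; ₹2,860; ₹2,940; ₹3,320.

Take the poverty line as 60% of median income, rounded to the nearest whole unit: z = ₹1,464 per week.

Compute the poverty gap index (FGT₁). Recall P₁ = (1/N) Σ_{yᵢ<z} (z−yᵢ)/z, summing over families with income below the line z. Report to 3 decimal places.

0.218

Incomes under z: ₹160, ₹980, ₹1,020 (q = 3 of N = 7).
Relative gaps: (1464−160)/1464 = 0.8907; (1464−980)/1464 = 0.3306; (1464−1020)/1464 = 0.3033.
Σ = 1.524590. Dividing by the full population N = 7 gives P₁ = 0.218.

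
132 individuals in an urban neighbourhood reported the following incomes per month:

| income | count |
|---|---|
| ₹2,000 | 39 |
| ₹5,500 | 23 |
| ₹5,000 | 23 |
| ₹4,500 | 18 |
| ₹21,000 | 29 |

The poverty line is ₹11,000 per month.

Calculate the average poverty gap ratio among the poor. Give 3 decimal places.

Below z: 39×₹2,000, 18×₹4,500, 23×₹5,000, 23×₹5,500 (q = 103 of N = 132).
Relative gaps: 0.8182 (×39), 0.5909 (×18), 0.5455 (×23), 0.5000 (×23); sum = 66.590909.
I averages over the q = 103 poor units only: 66.590909 / 103 = 0.647.

0.647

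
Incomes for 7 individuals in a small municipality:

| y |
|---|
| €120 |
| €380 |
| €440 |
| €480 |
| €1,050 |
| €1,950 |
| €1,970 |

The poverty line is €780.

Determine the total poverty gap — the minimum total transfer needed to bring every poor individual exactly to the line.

€1,700

Incomes under z: €120, €380, €440, €480 (q = 4 of N = 7).
Individual gaps: 780−120 = 660; 780−380 = 400; 780−440 = 340; 780−480 = 300.
Aggregate gap = €1,700.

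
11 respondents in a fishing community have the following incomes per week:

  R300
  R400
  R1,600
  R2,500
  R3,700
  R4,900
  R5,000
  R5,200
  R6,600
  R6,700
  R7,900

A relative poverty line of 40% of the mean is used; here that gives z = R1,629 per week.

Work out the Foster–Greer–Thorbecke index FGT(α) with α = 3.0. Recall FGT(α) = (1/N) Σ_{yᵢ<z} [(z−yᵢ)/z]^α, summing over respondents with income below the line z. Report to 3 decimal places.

0.088

Poor units: R300, R400, R1,600 (q = 3 of N = 11).
Normalized shortfalls: (1629−300)/1629 = 0.8158; (1629−400)/1629 = 0.7545; (1629−1600)/1629 = 0.0178.
Raised to α = 3.0: 0.54301; 0.42943; 0.00001.
Sum = 0.972450; FGT(3.0) = 0.972450 / 11 = 0.088.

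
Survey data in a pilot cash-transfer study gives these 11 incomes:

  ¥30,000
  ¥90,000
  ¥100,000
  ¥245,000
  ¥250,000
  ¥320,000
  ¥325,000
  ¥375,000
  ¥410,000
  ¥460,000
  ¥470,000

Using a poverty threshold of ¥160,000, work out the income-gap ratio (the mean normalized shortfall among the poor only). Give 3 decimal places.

0.542

Incomes under z: ¥30,000, ¥90,000, ¥100,000 (q = 3 of N = 11).
Relative gaps: 0.8125, 0.4375, 0.3750; sum = 1.625000.
I averages over the q = 3 poor units only: 1.625000 / 3 = 0.542.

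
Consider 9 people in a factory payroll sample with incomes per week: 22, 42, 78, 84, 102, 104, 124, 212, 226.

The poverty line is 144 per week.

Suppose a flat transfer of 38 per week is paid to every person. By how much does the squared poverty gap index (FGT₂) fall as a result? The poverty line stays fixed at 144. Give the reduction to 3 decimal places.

0.132

Before: below the line — 22, 42, 78, 84, 102, 104, 124; squared poverty gap index (FGT₂) = 0.19830.
After the 38 transfer: below the line — 60, 80, 116, 122, 140, 142; squared poverty gap index (FGT₂) = 0.06666.
Reduction = 0.19830 − 0.06666 = 0.132.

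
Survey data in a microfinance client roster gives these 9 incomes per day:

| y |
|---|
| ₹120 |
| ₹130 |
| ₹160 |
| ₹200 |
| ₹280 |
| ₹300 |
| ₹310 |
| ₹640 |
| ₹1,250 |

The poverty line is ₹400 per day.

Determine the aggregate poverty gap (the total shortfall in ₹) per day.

Below the line: ₹120, ₹130, ₹160, ₹200, ₹280, ₹300, ₹310 (q = 7 of N = 9).
Individual gaps: 400−120 = 280; 400−130 = 270; 400−160 = 240; 400−200 = 200; 400−280 = 120; 400−300 = 100; 400−310 = 90.
Aggregate gap = ₹1,300.

₹1,300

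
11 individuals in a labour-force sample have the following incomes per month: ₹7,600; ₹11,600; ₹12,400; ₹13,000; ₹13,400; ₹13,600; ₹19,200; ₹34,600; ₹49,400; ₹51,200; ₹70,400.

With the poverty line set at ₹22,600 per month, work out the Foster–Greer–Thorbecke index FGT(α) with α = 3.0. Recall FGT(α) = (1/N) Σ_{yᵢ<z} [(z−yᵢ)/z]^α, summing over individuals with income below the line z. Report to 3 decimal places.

Below the line: ₹7,600, ₹11,600, ₹12,400, ₹13,000, ₹13,400, ₹13,600, ₹19,200 (q = 7 of N = 11).
Normalized shortfalls: (22600−7600)/22600 = 0.6637; (22600−11600)/22600 = 0.4867; (22600−12400)/22600 = 0.4513; (22600−13000)/22600 = 0.4248; (22600−13400)/22600 = 0.4071; (22600−13600)/22600 = 0.3982; (22600−19200)/22600 = 0.1504.
Raised to α = 3.0: 0.29238; 0.11531; 0.09193; 0.07665; 0.06746; 0.06315; 0.00340.
Sum = 0.710284; FGT(3.0) = 0.710284 / 11 = 0.065.

0.065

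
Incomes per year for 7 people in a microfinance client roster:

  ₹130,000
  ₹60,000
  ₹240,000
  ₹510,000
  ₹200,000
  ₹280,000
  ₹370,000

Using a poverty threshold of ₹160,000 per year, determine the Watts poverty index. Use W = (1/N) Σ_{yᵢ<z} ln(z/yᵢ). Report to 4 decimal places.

Poor units: ₹60,000, ₹130,000 (q = 2 of N = 7).
Log shortfalls: ln(160000/60000) = 0.9808; ln(160000/130000) = 0.2076.
W = 1.188469 / 7 = 0.1698.

0.1698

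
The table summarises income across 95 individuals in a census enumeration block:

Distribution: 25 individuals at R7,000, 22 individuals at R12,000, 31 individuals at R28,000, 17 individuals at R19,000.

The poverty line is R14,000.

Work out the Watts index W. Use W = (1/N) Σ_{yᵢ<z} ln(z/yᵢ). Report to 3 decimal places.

0.218

Below z: 25×R7,000, 22×R12,000 (q = 47 of N = 95).
ln(z/y) terms: ln(14000/7000) = 0.6931 (×25); ln(14000/12000) = 0.1542 (×22).
W = 20.719994 / 95 = 0.218.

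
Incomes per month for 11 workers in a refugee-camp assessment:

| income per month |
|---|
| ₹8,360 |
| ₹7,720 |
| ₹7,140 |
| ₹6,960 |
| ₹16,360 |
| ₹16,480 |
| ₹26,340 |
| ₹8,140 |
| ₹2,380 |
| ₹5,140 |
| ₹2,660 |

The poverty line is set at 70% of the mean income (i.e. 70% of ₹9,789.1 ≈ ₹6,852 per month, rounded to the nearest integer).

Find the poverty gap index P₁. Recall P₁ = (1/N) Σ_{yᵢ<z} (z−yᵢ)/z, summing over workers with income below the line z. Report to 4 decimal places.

Below the line: ₹2,380, ₹2,660, ₹5,140 (q = 3 of N = 11).
Gap ratios (z−y)/z: (6852−2380)/6852 = 0.6527; (6852−2660)/6852 = 0.6118; (6852−5140)/6852 = 0.2499.
Σ = 1.514302. Dividing by the full population N = 11 gives P₁ = 0.1377.

0.1377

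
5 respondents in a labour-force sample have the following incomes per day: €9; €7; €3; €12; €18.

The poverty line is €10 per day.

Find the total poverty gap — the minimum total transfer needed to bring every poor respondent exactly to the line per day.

Below the line: €3, €7, €9 (q = 3 of N = 5).
Individual gaps: 10−3 = 7; 10−7 = 3; 10−9 = 1.
Aggregate gap = €11.

€11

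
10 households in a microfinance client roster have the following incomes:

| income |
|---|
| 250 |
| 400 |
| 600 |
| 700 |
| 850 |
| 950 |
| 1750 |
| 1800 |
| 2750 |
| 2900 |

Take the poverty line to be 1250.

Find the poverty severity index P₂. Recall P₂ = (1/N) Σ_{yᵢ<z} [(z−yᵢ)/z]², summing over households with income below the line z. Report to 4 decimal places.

0.1726

Poor units: 250, 400, 600, 700, 850, 950 (q = 6 of N = 10).
Relative gaps: (1250−250)/1250 = 0.8000; (1250−400)/1250 = 0.6800; (1250−600)/1250 = 0.5200; (1250−700)/1250 = 0.4400; (1250−850)/1250 = 0.3200; (1250−950)/1250 = 0.2400.
Squared: 0.6400; 0.4624; 0.2704; 0.1936; 0.1024; 0.0576.
Sum = 1.726400; P₂ = 1.726400 / 10 = 0.1726.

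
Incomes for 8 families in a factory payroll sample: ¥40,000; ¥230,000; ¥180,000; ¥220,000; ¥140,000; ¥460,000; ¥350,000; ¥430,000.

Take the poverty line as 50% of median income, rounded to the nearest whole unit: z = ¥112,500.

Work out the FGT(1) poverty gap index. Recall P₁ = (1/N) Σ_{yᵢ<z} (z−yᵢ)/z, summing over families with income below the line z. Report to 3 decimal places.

Incomes under z: ¥40,000 (q = 1 of N = 8).
Gap ratios (z−y)/z: (112500−40000)/112500 = 0.6444.
Σ = 0.644444. Dividing by the full population N = 8 gives P₁ = 0.081.

0.081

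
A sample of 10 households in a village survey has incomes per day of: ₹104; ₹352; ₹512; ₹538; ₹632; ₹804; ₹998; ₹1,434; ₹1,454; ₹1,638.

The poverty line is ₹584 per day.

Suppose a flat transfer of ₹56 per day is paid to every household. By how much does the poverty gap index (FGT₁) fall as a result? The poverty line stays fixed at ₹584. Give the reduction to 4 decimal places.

0.0366

Before: below the line — ₹104, ₹352, ₹512, ₹538; poverty gap index (FGT₁) = 0.142123.
After the ₹56 transfer: below the line — ₹160, ₹408, ₹568; poverty gap index (FGT₁) = 0.105479.
Reduction = 0.142123 − 0.105479 = 0.0366.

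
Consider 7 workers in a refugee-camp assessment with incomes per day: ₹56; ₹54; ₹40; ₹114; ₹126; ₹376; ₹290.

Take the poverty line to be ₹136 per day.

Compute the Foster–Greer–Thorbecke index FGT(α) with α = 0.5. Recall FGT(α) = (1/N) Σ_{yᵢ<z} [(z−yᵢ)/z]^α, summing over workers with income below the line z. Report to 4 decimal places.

Incomes under z: ₹40, ₹54, ₹56, ₹114, ₹126 (q = 5 of N = 7).
Normalized shortfalls: (136−40)/136 = 0.7059; (136−54)/136 = 0.6029; (136−56)/136 = 0.5882; (136−114)/136 = 0.1618; (136−126)/136 = 0.0735.
Raised to α = 0.5: 0.84017; 0.77649; 0.76696; 0.40220; 0.27116.
Sum = 3.056989; FGT(0.5) = 3.056989 / 7 = 0.4367.

0.4367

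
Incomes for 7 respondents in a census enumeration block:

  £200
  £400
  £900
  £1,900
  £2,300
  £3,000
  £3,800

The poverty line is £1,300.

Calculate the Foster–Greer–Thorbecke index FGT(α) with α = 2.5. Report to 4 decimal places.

Below the line: £200, £400, £900 (q = 3 of N = 7).
Normalized shortfalls: (1300−200)/1300 = 0.8462; (1300−400)/1300 = 0.6923; (1300−900)/1300 = 0.3077.
Raised to α = 2.5: 0.65860; 0.39879; 0.05252.
Sum = 1.109912; FGT(2.5) = 1.109912 / 7 = 0.1586.

0.1586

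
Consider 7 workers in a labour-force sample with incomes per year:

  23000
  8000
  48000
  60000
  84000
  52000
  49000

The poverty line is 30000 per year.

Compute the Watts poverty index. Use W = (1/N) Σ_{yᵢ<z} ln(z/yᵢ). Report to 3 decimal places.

Poor units: 8000, 23000 (q = 2 of N = 7).
Log gaps: ln(30000/8000) = 1.3218; ln(30000/23000) = 0.2657.
W = 1.587459 / 7 = 0.227.

0.227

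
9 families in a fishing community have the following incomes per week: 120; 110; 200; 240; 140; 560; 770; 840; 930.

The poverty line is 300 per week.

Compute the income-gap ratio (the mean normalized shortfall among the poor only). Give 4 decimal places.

Poor units: 110, 120, 140, 200, 240 (q = 5 of N = 9).
Shortfall ratios (z−y)/z: 0.6333, 0.6000, 0.5333, 0.3333, 0.2000; sum = 2.300000.
The income-gap ratio divides by q (the poor only): 2.300000 / 5 = 0.4600.

0.4600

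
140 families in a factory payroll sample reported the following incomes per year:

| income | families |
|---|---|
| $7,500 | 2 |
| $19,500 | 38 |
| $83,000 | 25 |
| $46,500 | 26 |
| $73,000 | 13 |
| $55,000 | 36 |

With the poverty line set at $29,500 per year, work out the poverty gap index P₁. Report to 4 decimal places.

Poor units: 2×$7,500, 38×$19,500 (q = 40 of N = 140).
Shortfall ratios: (29500−7500)/29500 = 0.7458 (×2); (29500−19500)/29500 = 0.3390 (×38).
Σ = 14.372881. Dividing by the full population N = 140 gives P₁ = 0.1027.

0.1027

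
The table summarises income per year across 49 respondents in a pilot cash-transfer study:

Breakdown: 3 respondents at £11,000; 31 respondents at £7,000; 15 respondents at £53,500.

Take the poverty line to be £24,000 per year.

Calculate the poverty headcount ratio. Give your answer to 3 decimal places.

0.694

34 of the 49 respondents have income below £24,000.
H = 34/49 = 0.694.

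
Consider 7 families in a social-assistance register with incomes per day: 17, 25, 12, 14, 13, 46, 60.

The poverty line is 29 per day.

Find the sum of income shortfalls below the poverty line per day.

Below the line: 12, 13, 14, 17, 25 (q = 5 of N = 7).
Individual gaps: 29−12 = 17; 29−13 = 16; 29−14 = 15; 29−17 = 12; 29−25 = 4.
Aggregate gap = 64.

64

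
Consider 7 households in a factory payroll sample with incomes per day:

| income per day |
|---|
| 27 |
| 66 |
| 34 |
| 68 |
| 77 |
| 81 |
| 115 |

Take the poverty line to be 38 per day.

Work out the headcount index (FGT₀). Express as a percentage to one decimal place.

28.6%

2 of the 7 households have income below 38.
H = 2/7 = 28.6%.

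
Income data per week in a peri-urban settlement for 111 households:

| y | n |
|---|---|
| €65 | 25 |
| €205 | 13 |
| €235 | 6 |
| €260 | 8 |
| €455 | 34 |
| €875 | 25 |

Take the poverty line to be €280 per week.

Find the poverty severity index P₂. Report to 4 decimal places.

Poor units: 25×€65, 13×€205, 6×€235, 8×€260 (q = 52 of N = 111).
Gap ratios (z−y)/z: (280−65)/280 = 0.7679 (×25); (280−205)/280 = 0.2679 (×13); (280−235)/280 = 0.1607 (×6); (280−260)/280 = 0.0714 (×8).
Squared: 0.5896 (×25); 0.0717 (×13); 0.0258 (×6); 0.0051 (×8).
Sum = 15.868622; P₂ = 15.868622 / 111 = 0.1430.

0.1430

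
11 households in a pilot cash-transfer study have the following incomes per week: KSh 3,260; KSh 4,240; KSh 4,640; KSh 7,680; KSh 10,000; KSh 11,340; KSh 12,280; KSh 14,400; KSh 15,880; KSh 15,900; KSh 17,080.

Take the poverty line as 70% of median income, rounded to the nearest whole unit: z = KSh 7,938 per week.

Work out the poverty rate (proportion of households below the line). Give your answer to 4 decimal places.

4 of the 11 households have income below KSh 7,938.
H = 4/11 = 0.3636.

0.3636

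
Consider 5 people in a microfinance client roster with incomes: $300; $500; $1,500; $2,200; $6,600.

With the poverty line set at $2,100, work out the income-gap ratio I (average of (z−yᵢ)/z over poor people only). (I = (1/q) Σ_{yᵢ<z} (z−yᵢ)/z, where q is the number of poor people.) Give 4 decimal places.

Below the line: $300, $500, $1,500 (q = 3 of N = 5).
Shortfall ratios (z−y)/z: 0.8571, 0.7619, 0.2857; sum = 1.904762.
I averages over the q = 3 poor units only: 1.904762 / 3 = 0.6349.

0.6349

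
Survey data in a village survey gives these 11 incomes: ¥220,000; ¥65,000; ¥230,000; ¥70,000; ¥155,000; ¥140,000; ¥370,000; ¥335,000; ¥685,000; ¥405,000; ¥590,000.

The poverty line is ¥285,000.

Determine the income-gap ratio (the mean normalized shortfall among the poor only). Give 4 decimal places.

0.4854

Below the line: ¥65,000, ¥70,000, ¥140,000, ¥155,000, ¥220,000, ¥230,000 (q = 6 of N = 11).
Shortfall ratios (z−y)/z: 0.7719, 0.7544, 0.5088, 0.4561, 0.2281, 0.1930; sum = 2.912281.
The income-gap ratio divides by q (the poor only): 2.912281 / 6 = 0.4854.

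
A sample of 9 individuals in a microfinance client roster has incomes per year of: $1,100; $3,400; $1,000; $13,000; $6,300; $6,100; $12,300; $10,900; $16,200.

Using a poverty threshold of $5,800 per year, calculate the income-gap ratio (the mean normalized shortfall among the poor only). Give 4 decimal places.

0.6839

Below z: $1,000, $1,100, $3,400 (q = 3 of N = 9).
Shortfall ratios (z−y)/z: 0.8276, 0.8103, 0.4138; sum = 2.051724.
I averages over the q = 3 poor units only: 2.051724 / 3 = 0.6839.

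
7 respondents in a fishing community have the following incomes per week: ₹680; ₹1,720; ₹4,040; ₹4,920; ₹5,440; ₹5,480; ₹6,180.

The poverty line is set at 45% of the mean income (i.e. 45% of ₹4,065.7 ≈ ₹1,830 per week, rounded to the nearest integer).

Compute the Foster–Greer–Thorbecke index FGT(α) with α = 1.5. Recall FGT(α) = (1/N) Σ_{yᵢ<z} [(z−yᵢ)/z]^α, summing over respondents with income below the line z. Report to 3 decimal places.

Incomes under z: ₹680, ₹1,720 (q = 2 of N = 7).
Gap ratios (z−y)/z: (1830−680)/1830 = 0.6284; (1830−1720)/1830 = 0.0601.
Raised to α = 1.5: 0.49816; 0.01474.
Sum = 0.512899; FGT(1.5) = 0.512899 / 7 = 0.073.

0.073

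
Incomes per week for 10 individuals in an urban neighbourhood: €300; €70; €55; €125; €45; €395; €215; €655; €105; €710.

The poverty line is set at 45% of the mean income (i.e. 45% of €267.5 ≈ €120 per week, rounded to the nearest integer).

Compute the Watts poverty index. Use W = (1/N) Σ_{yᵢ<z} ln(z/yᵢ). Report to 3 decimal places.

Incomes under z: €45, €55, €70, €105 (q = 4 of N = 10).
ln(z/y) terms: ln(120/45) = 0.9808; ln(120/55) = 0.7802; ln(120/70) = 0.5390; ln(120/105) = 0.1335.
W = 2.433516 / 10 = 0.243.

0.243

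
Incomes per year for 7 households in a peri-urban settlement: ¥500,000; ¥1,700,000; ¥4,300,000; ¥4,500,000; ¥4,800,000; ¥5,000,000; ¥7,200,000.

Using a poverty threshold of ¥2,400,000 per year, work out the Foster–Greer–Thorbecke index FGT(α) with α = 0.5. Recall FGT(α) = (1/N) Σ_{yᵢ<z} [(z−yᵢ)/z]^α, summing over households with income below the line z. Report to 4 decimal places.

Poor units: ¥500,000, ¥1,700,000 (q = 2 of N = 7).
Gap ratios (z−y)/z: (2400000−500000)/2400000 = 0.7917; (2400000−1700000)/2400000 = 0.2917.
Raised to α = 0.5: 0.88976; 0.54006.
Sum = 1.429818; FGT(0.5) = 1.429818 / 7 = 0.2043.

0.2043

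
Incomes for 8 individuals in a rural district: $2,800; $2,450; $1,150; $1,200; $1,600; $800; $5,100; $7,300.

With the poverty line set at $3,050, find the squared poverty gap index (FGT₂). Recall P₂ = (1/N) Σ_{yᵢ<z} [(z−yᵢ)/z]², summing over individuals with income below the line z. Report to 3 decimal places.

Poor units: $800, $1,150, $1,200, $1,600, $2,450, $2,800 (q = 6 of N = 8).
Relative gaps: (3050−800)/3050 = 0.7377; (3050−1150)/3050 = 0.6230; (3050−1200)/3050 = 0.6066; (3050−1600)/3050 = 0.4754; (3050−2450)/3050 = 0.1967; (3050−2800)/3050 = 0.0820.
Squared: 0.5442; 0.3881; 0.3679; 0.2260; 0.0387; 0.0067.
Sum = 1.571621; P₂ = 1.571621 / 8 = 0.196.

0.196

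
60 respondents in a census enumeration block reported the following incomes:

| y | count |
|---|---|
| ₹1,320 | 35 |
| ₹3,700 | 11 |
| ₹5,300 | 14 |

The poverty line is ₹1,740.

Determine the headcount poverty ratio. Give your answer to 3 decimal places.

0.583

35 of the 60 respondents have income below ₹1,740.
H = 35/60 = 0.583.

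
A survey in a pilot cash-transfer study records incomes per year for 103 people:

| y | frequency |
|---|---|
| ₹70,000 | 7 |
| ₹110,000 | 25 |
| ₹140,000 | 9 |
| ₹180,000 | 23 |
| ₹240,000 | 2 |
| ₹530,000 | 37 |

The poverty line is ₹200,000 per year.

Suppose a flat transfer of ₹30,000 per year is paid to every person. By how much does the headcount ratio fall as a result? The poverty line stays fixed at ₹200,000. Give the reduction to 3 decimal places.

Before: below the line — 7×₹70,000, 25×₹110,000, 9×₹140,000, 23×₹180,000; headcount ratio = 0.62136.
After the ₹30,000 transfer: below the line — 7×₹100,000, 25×₹140,000, 9×₹170,000; headcount ratio = 0.39806.
Reduction = 0.62136 − 0.39806 = 0.223.

0.223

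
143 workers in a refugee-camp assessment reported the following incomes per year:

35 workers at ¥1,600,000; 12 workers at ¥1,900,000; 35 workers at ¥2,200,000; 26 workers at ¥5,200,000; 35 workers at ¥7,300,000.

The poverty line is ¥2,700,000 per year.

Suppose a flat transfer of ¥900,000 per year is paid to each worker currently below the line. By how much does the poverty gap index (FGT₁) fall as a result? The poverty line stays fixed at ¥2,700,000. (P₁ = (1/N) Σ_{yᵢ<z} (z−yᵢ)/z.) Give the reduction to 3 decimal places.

0.152

Before: below the line — 35×¥1,600,000, 12×¥1,900,000, 35×¥2,200,000; poverty gap index (FGT₁) = 0.16990.
After the ¥900,000 transfer: below the line — 35×¥2,500,000; poverty gap index (FGT₁) = 0.01813.
Reduction = 0.16990 − 0.01813 = 0.152.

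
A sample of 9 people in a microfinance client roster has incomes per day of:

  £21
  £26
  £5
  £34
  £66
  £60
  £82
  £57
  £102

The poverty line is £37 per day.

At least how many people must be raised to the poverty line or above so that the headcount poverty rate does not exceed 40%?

4 of the 9 people are poor, so H = 4/9 = 0.444.
A headcount ratio of at most 40% allows at most ⌊0.40 × 9⌋ = 3 poor people.
So at least 4 − 3 = 1 must be lifted.

1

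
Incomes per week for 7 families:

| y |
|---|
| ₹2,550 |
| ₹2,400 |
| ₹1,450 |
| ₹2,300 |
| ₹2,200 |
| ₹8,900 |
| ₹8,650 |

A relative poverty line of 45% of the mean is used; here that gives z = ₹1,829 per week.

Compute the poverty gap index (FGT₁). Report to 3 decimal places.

Incomes under z: ₹1,450 (q = 1 of N = 7).
Shortfall ratios: (1829−1450)/1829 = 0.2072.
Σ = 0.207217. Dividing by the full population N = 7 gives P₁ = 0.030.

0.030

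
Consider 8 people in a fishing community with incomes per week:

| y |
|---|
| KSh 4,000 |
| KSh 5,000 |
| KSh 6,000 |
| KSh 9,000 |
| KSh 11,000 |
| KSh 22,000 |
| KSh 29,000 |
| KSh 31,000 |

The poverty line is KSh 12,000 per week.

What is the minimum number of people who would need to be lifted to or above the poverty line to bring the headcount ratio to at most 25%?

5 of the 8 people are poor, so H = 5/8 = 0.625.
A headcount ratio of at most 25% allows at most ⌊0.25 × 8⌋ = 2 poor people.
So at least 5 − 2 = 3 must be lifted.

3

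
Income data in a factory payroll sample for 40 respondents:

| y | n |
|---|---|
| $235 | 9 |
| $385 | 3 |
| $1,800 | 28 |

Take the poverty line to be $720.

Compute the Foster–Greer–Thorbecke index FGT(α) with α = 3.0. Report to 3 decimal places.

0.076

Incomes under z: 9×$235, 3×$385 (q = 12 of N = 40).
Relative gaps: (720−235)/720 = 0.6736 (×9); (720−385)/720 = 0.4653 (×3).
Raised to α = 3.0: 0.30565 (×9); 0.10072 (×3).
Sum = 3.053046; FGT(3.0) = 3.053046 / 40 = 0.076.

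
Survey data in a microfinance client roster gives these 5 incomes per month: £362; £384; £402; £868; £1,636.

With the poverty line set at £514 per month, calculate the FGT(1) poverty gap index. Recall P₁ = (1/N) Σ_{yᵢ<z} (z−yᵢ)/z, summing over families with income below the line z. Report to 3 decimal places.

Poor units: £362, £384, £402 (q = 3 of N = 5).
Shortfall ratios: (514−362)/514 = 0.2957; (514−384)/514 = 0.2529; (514−402)/514 = 0.2179.
Sum of shortfalls = 0.766537; P₁ averages over all N: 0.766537 / 5 = 0.153.

0.153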